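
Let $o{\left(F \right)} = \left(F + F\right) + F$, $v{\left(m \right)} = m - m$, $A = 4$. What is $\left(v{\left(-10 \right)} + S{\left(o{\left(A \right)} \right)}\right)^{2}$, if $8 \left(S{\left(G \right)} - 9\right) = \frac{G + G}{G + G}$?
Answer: $\frac{5329}{64} \approx 83.266$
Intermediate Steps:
$v{\left(m \right)} = 0$
$o{\left(F \right)} = 3 F$ ($o{\left(F \right)} = 2 F + F = 3 F$)
$S{\left(G \right)} = \frac{73}{8}$ ($S{\left(G \right)} = 9 + \frac{\left(G + G\right) \frac{1}{G + G}}{8} = 9 + \frac{2 G \frac{1}{2 G}}{8} = 9 + \frac{1}{8} \cdot 1 = 9 + \frac{1}{8} = \frac{73}{8}$)
$\left(v{\left(-10 \right)} + S{\left(o{\left(A \right)} \right)}\right)^{2} = \left(0 + \frac{73}{8}\right)^{2} = \left(\frac{73}{8}\right)^{2} = \frac{5329}{64}$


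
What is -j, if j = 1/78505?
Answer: -1/78505 ≈ -1.2738e-5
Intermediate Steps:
j = 1/78505 ≈ 1.2738e-5
-j = -1*1/78505 = -1/78505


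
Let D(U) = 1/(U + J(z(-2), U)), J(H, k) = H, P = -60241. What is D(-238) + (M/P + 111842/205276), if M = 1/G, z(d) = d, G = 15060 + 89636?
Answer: 5249940707880797/9710055266993520 ≈ 0.54067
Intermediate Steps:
G = 104696
M = 1/104696 ≈ 9.5515e-6
D(U) = 1/(-2 + U) (D(U) = 1/(U - 2) = 1/(-2 + U))
D(-238) + (M/P + 111842/205276) = 1/(-2 - 238) + ((1/104696)/(-60241) + 111842/205276) = 1/(-240) + ((1/104696)*(-1/60241) + 111842*(1/205276)) = -1/240 + (-1/6306991736 + 55921/102638) = -1/240 + 176346642383109/323668508899784 = 5249940707880797/9710055266993520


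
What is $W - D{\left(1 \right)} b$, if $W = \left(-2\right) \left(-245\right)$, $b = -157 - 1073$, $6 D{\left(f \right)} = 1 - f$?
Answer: $490$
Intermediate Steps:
$D{\left(f \right)} = \frac{1}{6} - \frac{f}{6}$ ($D{\left(f \right)} = \frac{1 - f}{6} = \frac{1}{6} - \frac{f}{6}$)
$b = -1230$ ($b = -157 - 1073 = -1230$)
$W = 490$
$W - D{\left(1 \right)} b = 490 - \left(\frac{1}{6} - \frac{1}{6}\right) \left(-1230\right) = 490 - 0 \left(-1230\right) = 490 - 0 = 490 + 0 = 490$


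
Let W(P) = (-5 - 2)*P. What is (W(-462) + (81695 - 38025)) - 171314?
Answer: -124410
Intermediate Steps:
W(P) = -7*P
(W(-462) + (81695 - 38025)) - 171314 = (-7*(-462) + (81695 - 38025)) - 171314 = (3234 + 43670) - 171314 = 46904 - 171314 = -124410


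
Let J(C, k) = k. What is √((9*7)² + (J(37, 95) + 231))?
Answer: √4295 ≈ 65.536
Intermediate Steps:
√((9*7)² + (J(37, 95) + 231)) = √((9*7)² + (95 + 231)) = √(63² + 326) = √(3969 + 326) = √4295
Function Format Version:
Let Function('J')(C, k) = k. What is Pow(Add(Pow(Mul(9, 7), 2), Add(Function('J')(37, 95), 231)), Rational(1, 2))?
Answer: Pow(4295, Rational(1, 2)) ≈ 65.536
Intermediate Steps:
Pow(Add(Pow(Mul(9, 7), 2), Add(Function('J')(37, 95), 231)), Rational(1, 2)) = Pow(Add(Pow(Mul(9, 7), 2), Add(95, 231)), Rational(1, 2)) = Pow(Add(Pow(63, 2), 326), Rational(1, 2)) = Pow(Add(3969, 326), Rational(1, 2)) = Pow(4295, Rational(1, 2))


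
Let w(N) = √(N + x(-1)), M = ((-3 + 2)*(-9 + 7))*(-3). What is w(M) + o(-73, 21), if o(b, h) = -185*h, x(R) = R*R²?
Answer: -3885 + I*√7 ≈ -3885.0 + 2.6458*I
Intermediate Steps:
x(R) = R³
M = -6 (M = -1*(-2)*(-3) = 2*(-3) = -6)
w(N) = √(-1 + N) (w(N) = √(N + (-1)³) = √(N - 1) = √(-1 + N))
w(M) + o(-73, 21) = √(-1 - 6) - 185*21 = √(-7) - 3885 = I*√7 - 3885 = -3885 + I*√7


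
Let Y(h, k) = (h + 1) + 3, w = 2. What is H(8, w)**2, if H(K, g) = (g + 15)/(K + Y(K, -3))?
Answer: 289/400 ≈ 0.72250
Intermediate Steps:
Y(h, k) = 4 + h (Y(h, k) = (1 + h) + 3 = 4 + h)
H(K, g) = (15 + g)/(4 + 2*K) (H(K, g) = (g + 15)/(K + (4 + K)) = (15 + g)/(4 + 2*K))
H(8, w)**2 = ((15 + 2)/(2*(2 + 8)))**2 = ((1/2)*17/10)**2 = ((1/2)*(1/10)*17)**2 = (17/20)**2 = 289/400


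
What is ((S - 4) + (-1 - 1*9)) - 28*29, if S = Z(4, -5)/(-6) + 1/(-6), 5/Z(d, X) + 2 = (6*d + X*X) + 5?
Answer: -85923/104 ≈ -826.18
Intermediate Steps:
Z(d, X) = 5/(3 + X**2 + 6*d) (Z(d, X) = 5/(-2 + ((6*d + X*X) + 5)) = 5/(-2 + ((6*d + X**2) + 5)) = 5/(-2 + ((X**2 + 6*d) + 5)) = 5/(-2 + (5 + X**2 + 6*d)) = 5/(3 + X**2 + 6*d))
S = -19/104 (S = (5/(3 + (-5)**2 + 6*4))/(-6) + 1/(-6) = (5/(3 + 25 + 24))*(-1/6) + 1*(-1/6) = (5/52)*(-1/6) - 1/6 = -5/312 - 1/6 = -19/104 ≈ -0.18269)
((S - 4) + (-1 - 1*9)) - 28*29 = ((-19/104 - 4) + (-1 - 1*9)) - 28*29 = (-435/104 + (-1 - 9)) - 812 = (-435/104 - 10) - 812 = -1475/104 - 812 = -85923/104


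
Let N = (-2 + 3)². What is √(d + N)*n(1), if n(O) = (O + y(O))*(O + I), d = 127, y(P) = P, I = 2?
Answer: 48*√2 ≈ 67.882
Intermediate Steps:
N = 1 (N = 1² = 1)
n(O) = 2*O*(2 + O) (n(O) = (O + O)*(O + 2) = (2*O)*(2 + O) = 2*O*(2 + O))
√(d + N)*n(1) = √(127 + 1)*(2*1*(2 + 1)) = √128*(2*1*3) = (8*√2)*6 = 48*√2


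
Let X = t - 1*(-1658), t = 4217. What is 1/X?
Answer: 1/5875 ≈ 0.00017021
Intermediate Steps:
X = 5875 (X = 4217 - 1*(-1658) = 4217 + 1658 = 5875)
1/X = 1/5875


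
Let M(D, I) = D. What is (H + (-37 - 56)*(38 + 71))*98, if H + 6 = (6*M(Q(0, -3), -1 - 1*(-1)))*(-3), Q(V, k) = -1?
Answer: -992250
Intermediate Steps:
H = 12 (H = -6 + (6*(-1))*(-3) = -6 - 6*(-3) = -6 + 18 = 12)
(H + (-37 - 56)*(38 + 71))*98 = (12 + (-37 - 56)*(38 + 71))*98 = (12 - 93*109)*98 = (12 - 10137)*98 = -10125*98 = -992250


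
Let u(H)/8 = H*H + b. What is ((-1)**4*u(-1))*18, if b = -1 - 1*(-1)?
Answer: 144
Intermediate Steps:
b = 0 (b = -1 + 1 = 0)
u(H) = 8*H**2 (u(H) = 8*(H*H + 0) = 8*(H**2 + 0) = 8*H**2)
((-1)**4*u(-1))*18 = ((-1)**4*(8*(-1)**2))*18 = (1*(8*1))*18 = (1*8)*18 = 8*18 = 144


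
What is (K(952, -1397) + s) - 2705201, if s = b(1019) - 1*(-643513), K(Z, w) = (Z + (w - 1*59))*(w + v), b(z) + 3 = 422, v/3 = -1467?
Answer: 860923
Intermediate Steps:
v = -4401 (v = 3*(-1467) = -4401)
b(z) = 419 (b(z) = -3 + 422 = 419)
K(Z, w) = (-4401 + w)*(-59 + Z + w) (K(Z, w) = (Z + (w - 1*59))*(w - 4401) = (Z + (w - 59))*(-4401 + w) = (Z + (-59 + w))*(-4401 + w) = (-59 + Z + w)*(-4401 + w) = (-4401 + w)*(-59 + Z + w))
s = 643932 (s = 419 - 1*(-643513) = 419 + 643513 = 643932)
(K(952, -1397) + s) - 2705201 = ((259659 + (-1397)² - 4460*(-1397) - 4401*952 + 952*(-1397)) + 643932) - 2705201 = ((259659 + 1951609 + 6230620 - 4189752 - 1329944) + 643932) - 2705201 = (2922192 + 643932) - 2705201 = 3566124 - 2705201 = 860923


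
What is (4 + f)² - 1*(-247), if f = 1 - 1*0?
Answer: 272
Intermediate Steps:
f = 1 (f = 1 + 0 = 1)
(4 + f)² - 1*(-247) = (4 + 1)² - 1*(-247) = 5² + 247 = 25 + 247 = 272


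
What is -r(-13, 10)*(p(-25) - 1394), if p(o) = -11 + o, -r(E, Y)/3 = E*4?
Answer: 223080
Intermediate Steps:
r(E, Y) = -12*E (r(E, Y) = -3*E*4 = -12*E)
-r(-13, 10)*(p(-25) - 1394) = -(-12*(-13))*((-11 - 25) - 1394) = -156*(-36 - 1394) = -156*(-1430) = -1*(-223080) = 223080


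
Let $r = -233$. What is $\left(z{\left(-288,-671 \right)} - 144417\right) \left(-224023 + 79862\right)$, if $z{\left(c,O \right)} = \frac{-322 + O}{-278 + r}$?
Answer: $\frac{10638518707134}{511} \approx 2.0819 \cdot 10^{10}$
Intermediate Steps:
$z{\left(c,O \right)} = \frac{46}{73} - \frac{O}{511}$ ($z{\left(c,O \right)} = \frac{-322 + O}{-278 - 233} = \frac{-322 + O}{-511} = \left(-322 + O\right) \left(- \frac{1}{511}\right) = \frac{46}{73} - \frac{O}{511}$)
$\left(z{\left(-288,-671 \right)} - 144417\right) \left(-224023 + 79862\right) = \left(\left(\frac{46}{73} - - \frac{671}{511}\right) - 144417\right) \left(-224023 + 79862\right) = \left(\left(\frac{46}{73} + \frac{671}{511}\right) - 144417\right) \left(-144161\right) = \left(\frac{993}{511} - 144417\right) \left(-144161\right) = \left(- \frac{73796094}{511}\right) \left(-144161\right) = \frac{10638518707134}{511}$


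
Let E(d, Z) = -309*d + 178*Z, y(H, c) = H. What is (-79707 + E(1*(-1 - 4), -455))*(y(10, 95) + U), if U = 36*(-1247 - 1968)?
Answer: 18418660960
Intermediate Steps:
U = -115740 (U = 36*(-3215) = -115740)
(-79707 + E(1*(-1 - 4), -455))*(y(10, 95) + U) = (-79707 + (-309*(-1 - 4) + 178*(-455)))*(10 - 115740) = (-79707 + (-309*(-5) - 80990))*(-115730) = (-79707 + (1545 - 80990))*(-115730) = (-79707 - 79445)*(-115730) = -159152*(-115730) = 18418660960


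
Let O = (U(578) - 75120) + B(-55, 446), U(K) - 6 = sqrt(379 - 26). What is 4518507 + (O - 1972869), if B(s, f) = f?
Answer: 2470970 + sqrt(353) ≈ 2.4710e+6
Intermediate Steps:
U(K) = 6 + sqrt(353) (U(K) = 6 + sqrt(379 - 26) = 6 + sqrt(353))
O = -74668 + sqrt(353) (O = ((6 + sqrt(353)) - 75120) + 446 = (-75114 + sqrt(353)) + 446 = -74668 + sqrt(353) ≈ -74649.)
4518507 + (O - 1972869) = 4518507 + ((-74668 + sqrt(353)) - 1972869) = 4518507 + (-2047537 + sqrt(353)) = 2470970 + sqrt(353)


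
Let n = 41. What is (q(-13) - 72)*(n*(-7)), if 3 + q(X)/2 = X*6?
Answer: 67158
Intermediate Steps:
q(X) = -6 + 12*X (q(X) = -6 + 2*(X*6) = -6 + 2*(6*X) = -6 + 12*X)
(q(-13) - 72)*(n*(-7)) = ((-6 + 12*(-13)) - 72)*(41*(-7)) = ((-6 - 156) - 72)*(-287) = (-162 - 72)*(-287) = -234*(-287) = 67158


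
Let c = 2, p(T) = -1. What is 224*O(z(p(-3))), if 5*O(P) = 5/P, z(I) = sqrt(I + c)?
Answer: 224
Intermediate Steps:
z(I) = sqrt(2 + I) (z(I) = sqrt(I + 2) = sqrt(2 + I))
O(P) = 1/P (O(P) = (5/P)/5 = 1/P)
224*O(z(p(-3))) = 224/(sqrt(2 - 1)) = 224/(sqrt(1)) = 224/1 = 224*1 = 224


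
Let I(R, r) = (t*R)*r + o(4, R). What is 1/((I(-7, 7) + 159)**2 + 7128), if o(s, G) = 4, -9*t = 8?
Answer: 81/4033249 ≈ 2.0083e-5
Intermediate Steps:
t = -8/9 (t = -1/9*8 = -8/9 ≈ -0.88889)
I(R, r) = 4 - 8*R*r/9 (I(R, r) = (-8*R/9)*r + 4 = -8*R*r/9 + 4 = 4 - 8*R*r/9)
1/((I(-7, 7) + 159)**2 + 7128) = 1/(((4 - 8/9*(-7)*7) + 159)**2 + 7128) = 1/(((4 + 392/9) + 159)**2 + 7128) = 1/((428/9 + 159)**2 + 7128) = 1/((1859/9)**2 + 7128) = 1/(3455881/81 + 7128) = 1/(4033249/81) = 81/4033249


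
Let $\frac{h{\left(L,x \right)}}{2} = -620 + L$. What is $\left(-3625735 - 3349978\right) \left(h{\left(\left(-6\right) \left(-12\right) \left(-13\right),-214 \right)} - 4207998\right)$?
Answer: $29375494771430$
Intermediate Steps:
$h{\left(L,x \right)} = -1240 + 2 L$ ($h{\left(L,x \right)} = 2 \left(-620 + L\right) = -1240 + 2 L$)
$\left(-3625735 - 3349978\right) \left(h{\left(\left(-6\right) \left(-12\right) \left(-13\right),-214 \right)} - 4207998\right) = \left(-3625735 - 3349978\right) \left(\left(-1240 + 2 \left(-6\right) \left(-12\right) \left(-13\right)\right) - 4207998\right) = - 6975713 \left(\left(-1240 + 2 \cdot 72 \left(-13\right)\right) - 4207998\right) = - 6975713 \left(\left(-1240 + 2 \left(-936\right)\right) - 4207998\right) = - 6975713 \left(\left(-1240 - 1872\right) - 4207998\right) = - 6975713 \left(-3112 - 4207998\right) = \left(-6975713\right) \left(-4211110\right) = 29375494771430$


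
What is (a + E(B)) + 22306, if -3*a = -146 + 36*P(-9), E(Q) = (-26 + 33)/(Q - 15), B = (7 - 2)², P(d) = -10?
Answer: 674261/30 ≈ 22475.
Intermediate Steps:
B = 25 (B = 5² = 25)
E(Q) = 7/(-15 + Q)
a = 506/3 (a = -(-146 + 36*(-10))/3 = -(-146 - 360)/3 = -⅓*(-506) = 506/3 ≈ 168.67)
(a + E(B)) + 22306 = (506/3 + 7/(-15 + 25)) + 22306 = (506/3 + 7/10) + 22306 = 5081/30 + 22306 = 674261/30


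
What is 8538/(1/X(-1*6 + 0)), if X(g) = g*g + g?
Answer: 256140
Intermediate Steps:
X(g) = g + g² (X(g) = g² + g = g + g²)
8538/(1/X(-1*6 + 0)) = 8538/(1/((-1*6 + 0)*(1 + (-1*6 + 0)))) = 8538/(1/((-6 + 0)*(1 + (-6 + 0)))) = 8538/(1/(-6*(1 - 6))) = 8538/(1/(-6*(-5))) = 8538/(1/30) = 8538*30 = 256140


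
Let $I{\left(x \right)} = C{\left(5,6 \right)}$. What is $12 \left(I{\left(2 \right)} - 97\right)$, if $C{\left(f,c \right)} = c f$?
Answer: $-804$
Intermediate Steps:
$I{\left(x \right)} = 30$ ($I{\left(x \right)} = 6 \cdot 5 = 30$)
$12 \left(I{\left(2 \right)} - 97\right) = 12 \left(30 - 97\right) = 12 \left(-67\right) = -804$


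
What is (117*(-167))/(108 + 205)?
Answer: -19539/313 ≈ -62.425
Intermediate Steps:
(117*(-167))/(108 + 205) = -19539/313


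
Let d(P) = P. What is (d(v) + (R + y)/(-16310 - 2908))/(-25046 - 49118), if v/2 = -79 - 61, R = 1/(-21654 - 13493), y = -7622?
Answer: 188859522445/50094448031544 ≈ 0.0037701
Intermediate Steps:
R = -1/35147 (R = 1/(-35147) = -1/35147 ≈ -2.8452e-5)
v = -280 (v = 2*(-79 - 61) = 2*(-140) = -280)
(d(v) + (R + y)/(-16310 - 2908))/(-25046 - 49118) = (-280 + (-1/35147 - 7622)/(-16310 - 2908))/(-25046 - 49118) = (-280 - 267890435/35147/(-19218))/(-74164) = (-280 - 267890435/35147*(-1/19218))*(-1/74164) = (-280 + 267890435/675455046)*(-1/74164) = -188859522445/675455046*(-1/74164) = 188859522445/50094448031544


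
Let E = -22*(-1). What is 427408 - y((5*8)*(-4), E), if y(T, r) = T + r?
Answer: 427546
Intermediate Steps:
E = 22
427408 - y((5*8)*(-4), E) = 427408 - ((5*8)*(-4) + 22) = 427408 - (40*(-4) + 22) = 427408 - (-160 + 22) = 427408 - 1*(-138) = 427408 + 138 = 427546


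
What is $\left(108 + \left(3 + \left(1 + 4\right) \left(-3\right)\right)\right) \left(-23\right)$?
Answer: $-2208$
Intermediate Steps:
$\left(108 + \left(3 + \left(1 + 4\right) \left(-3\right)\right)\right) \left(-23\right) = \left(108 + \left(3 + 5 \left(-3\right)\right)\right) \left(-23\right) = \left(108 + \left(3 - 15\right)\right) \left(-23\right) = \left(108 - 12\right) \left(-23\right) = 96 \left(-23\right) = -2208$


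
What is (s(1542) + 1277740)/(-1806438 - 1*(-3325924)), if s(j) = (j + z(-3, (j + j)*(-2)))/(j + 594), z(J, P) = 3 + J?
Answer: 454875697/540937016 ≈ 0.84090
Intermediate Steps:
s(j) = j/(594 + j) (s(j) = (j + (3 - 3))/(j + 594) = (j + 0)/(594 + j) = j/(594 + j))
(s(1542) + 1277740)/(-1806438 - 1*(-3325924)) = (1542/(594 + 1542) + 1277740)/(-1806438 - 1*(-3325924)) = (1542/2136 + 1277740)/(-1806438 + 3325924) = (1542*(1/2136) + 1277740)/1519486 = (257/356 + 1277740)*(1/1519486) = (454875697/356)*(1/1519486) = 454875697/540937016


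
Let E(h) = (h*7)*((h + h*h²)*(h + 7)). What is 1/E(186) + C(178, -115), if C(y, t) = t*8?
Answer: -1487673086891039/1617035964012 ≈ -920.00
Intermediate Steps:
C(y, t) = 8*t
E(h) = 7*h*(7 + h)*(h + h³) (E(h) = (7*h)*((h + h³)*(7 + h)) = (7*h)*((7 + h)*(h + h³)) = 7*h*(7 + h)*(h + h³))
1/E(186) + C(178, -115) = 1/(7*186²*(7 + 186 + 186³ + 7*186²)) + 8*(-115) = 1/(7*34596*(7 + 186 + 6434856 + 7*34596)) - 920 = 1/(7*34596*(7 + 186 + 6434856 + 242172)) - 920 = 1/(7*34596*6677221) - 920 = 1/1617035964012 - 920 = -1487673086891039/1617035964012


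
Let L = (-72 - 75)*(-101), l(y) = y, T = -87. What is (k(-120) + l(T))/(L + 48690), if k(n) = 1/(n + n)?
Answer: -20881/15248880 ≈ -0.0013693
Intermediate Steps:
k(n) = 1/(2*n)
L = 14847 (L = -147*(-101) = 14847)
(k(-120) + l(T))/(L + 48690) = ((½)/(-120) - 87)/(14847 + 48690) = ((½)*(-1/120) - 87)/63537 = (-1/240 - 87)*(1/63537) = -20881/240*1/63537 = -20881/15248880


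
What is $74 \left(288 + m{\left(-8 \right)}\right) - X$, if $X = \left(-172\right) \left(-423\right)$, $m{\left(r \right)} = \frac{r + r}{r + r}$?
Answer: $-51370$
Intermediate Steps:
$m{\left(r \right)} = 1$ ($m{\left(r \right)} = \frac{2 r}{2 r} = 2 r \frac{1}{2 r} = 1$)
$X = 72756$
$74 \left(288 + m{\left(-8 \right)}\right) - X = 74 \left(288 + 1\right) - 72756 = 74 \cdot 289 - 72756 = 21386 - 72756 = -51370$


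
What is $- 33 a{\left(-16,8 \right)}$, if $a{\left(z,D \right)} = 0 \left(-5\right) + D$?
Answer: $-264$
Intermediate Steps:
$a{\left(z,D \right)} = D$ ($a{\left(z,D \right)} = 0 + D = D$)
$- 33 a{\left(-16,8 \right)} = \left(-33\right) 8 = -264$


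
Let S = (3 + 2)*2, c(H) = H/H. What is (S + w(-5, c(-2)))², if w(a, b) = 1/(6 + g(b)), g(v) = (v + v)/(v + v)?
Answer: 5041/49 ≈ 102.88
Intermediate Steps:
g(v) = 1 (g(v) = (2*v)/((2*v)) = (2*v)*(1/(2*v)) = 1)
c(H) = 1
S = 10 (S = 5*2 = 10)
w(a, b) = ⅐ (w(a, b) = 1/(6 + 1) = 1/7 = ⅐)
(S + w(-5, c(-2)))² = (10 + ⅐)² = (71/7)² = 5041/49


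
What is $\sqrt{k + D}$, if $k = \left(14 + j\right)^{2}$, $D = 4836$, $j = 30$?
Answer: $2 \sqrt{1693} \approx 82.292$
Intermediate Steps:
$k = 1936$ ($k = \left(14 + 30\right)^{2} = 44^{2} = 1936$)
$\sqrt{k + D} = \sqrt{1936 + 4836} = \sqrt{6772} = 2 \sqrt{1693}$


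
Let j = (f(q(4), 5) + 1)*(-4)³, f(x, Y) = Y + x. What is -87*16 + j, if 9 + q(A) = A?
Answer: -1456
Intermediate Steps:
q(A) = -9 + A
j = -64 (j = ((5 + (-9 + 4)) + 1)*(-4)³ = ((5 - 5) + 1)*(-64) = (0 + 1)*(-64) = 1*(-64) = -64)
-87*16 + j = -87*16 - 64 = -1392 - 64 = -1456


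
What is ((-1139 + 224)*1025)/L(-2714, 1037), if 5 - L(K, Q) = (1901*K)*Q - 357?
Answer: -187575/1070041796 ≈ -0.00017530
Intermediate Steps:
L(K, Q) = 362 - 1901*K*Q (L(K, Q) = 5 - ((1901*K)*Q - 357) = 5 - (1901*K*Q - 357) = 5 - (-357 + 1901*K*Q) = 5 + (357 - 1901*K*Q) = 362 - 1901*K*Q)
((-1139 + 224)*1025)/L(-2714, 1037) = ((-1139 + 224)*1025)/(362 - 1901*(-2714)*1037) = (-915*1025)/(362 + 5350208618) = -937875/5350208980 = -937875*1/5350208980 = -187575/1070041796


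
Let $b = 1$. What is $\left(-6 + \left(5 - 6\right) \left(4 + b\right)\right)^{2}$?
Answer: $121$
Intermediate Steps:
$\left(-6 + \left(5 - 6\right) \left(4 + b\right)\right)^{2} = \left(-6 + \left(5 - 6\right) \left(4 + 1\right)\right)^{2} = \left(-6 - 5\right)^{2} = \left(-11\right)^{2} = 121$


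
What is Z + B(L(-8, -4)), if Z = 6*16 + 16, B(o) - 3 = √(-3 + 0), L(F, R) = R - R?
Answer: 115 + I*√3 ≈ 115.0 + 1.732*I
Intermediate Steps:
L(F, R) = 0
B(o) = 3 + I*√3 (B(o) = 3 + √(-3 + 0) = 3 + √(-3) = 3 + I*√3)
Z = 112 (Z = 96 + 16 = 112)
Z + B(L(-8, -4)) = 112 + (3 + I*√3) = 115 + I*√3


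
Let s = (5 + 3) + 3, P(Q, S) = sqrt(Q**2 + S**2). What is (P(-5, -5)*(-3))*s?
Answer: -165*sqrt(2) ≈ -233.35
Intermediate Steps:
s = 11 (s = 8 + 3 = 11)
(P(-5, -5)*(-3))*s = (sqrt((-5)**2 + (-5)**2)*(-3))*11 = (sqrt(25 + 25)*(-3))*11 = (sqrt(50)*(-3))*11 = ((5*sqrt(2))*(-3))*11 = -15*sqrt(2)*11 = -165*sqrt(2)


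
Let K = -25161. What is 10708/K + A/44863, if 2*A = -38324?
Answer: -74040622/86830611 ≈ -0.85270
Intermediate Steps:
A = -19162 (A = (½)*(-38324) = -19162)
10708/K + A/44863 = 10708/(-25161) - 19162/44863 = 10708*(-1/25161) - 19162*1/44863 = -10708/25161 - 1474/3451 = -74040622/86830611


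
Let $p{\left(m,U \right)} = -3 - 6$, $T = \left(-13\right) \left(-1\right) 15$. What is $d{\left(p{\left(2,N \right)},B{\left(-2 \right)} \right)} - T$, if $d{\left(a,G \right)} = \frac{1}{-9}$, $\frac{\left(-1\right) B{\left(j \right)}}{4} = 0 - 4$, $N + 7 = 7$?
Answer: $- \frac{1756}{9} \approx -195.11$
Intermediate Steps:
$N = 0$ ($N = -7 + 7 = 0$)
$T = 195$ ($T = 13 \cdot 15 = 195$)
$B{\left(j \right)} = 16$ ($B{\left(j \right)} = - 4 \left(0 - 4\right) = \left(-4\right) \left(-4\right) = 16$)
$p{\left(m,U \right)} = -9$ ($p{\left(m,U \right)} = -3 - 6 = -9$)
$d{\left(a,G \right)} = - \frac{1}{9}$
$d{\left(p{\left(2,N \right)},B{\left(-2 \right)} \right)} - T = - \frac{1}{9} - 195 = - \frac{1756}{9}$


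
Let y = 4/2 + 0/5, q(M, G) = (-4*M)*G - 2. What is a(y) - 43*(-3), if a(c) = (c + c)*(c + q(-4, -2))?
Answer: 1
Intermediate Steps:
q(M, G) = -2 - 4*G*M (q(M, G) = -4*G*M - 2 = -2 - 4*G*M)
y = 2 (y = 4*(½) + 0*(⅕) = 2 + 0 = 2)
a(c) = 2*c*(-34 + c) (a(c) = (c + c)*(c + (-2 - 4*(-2)*(-4))) = (2*c)*(c + (-2 - 32)) = (2*c)*(c - 34) = (2*c)*(-34 + c) = 2*c*(-34 + c))
a(y) - 43*(-3) = 2*2*(-34 + 2) - 43*(-3) = 2*2*(-32) + 129 = -128 + 129 = 1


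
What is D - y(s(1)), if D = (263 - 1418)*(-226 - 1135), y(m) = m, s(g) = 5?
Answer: 1571950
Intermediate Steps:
D = 1571955 (D = -1155*(-1361) = 1571955)
D - y(s(1)) = 1571955 - 1*5 = 1571955 - 5 = 1571950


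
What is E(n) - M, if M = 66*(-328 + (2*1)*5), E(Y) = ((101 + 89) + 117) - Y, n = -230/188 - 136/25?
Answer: 50058909/2350 ≈ 21302.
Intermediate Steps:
n = -15659/2350 (n = -230*1/188 - 136*1/25 = -115/94 - 136/25 = -15659/2350 ≈ -6.6634)
E(Y) = 307 - Y (E(Y) = (190 + 117) - Y = 307 - Y)
M = -20988 (M = 66*(-328 + 2*5) = 66*(-328 + 10) = 66*(-318) = -20988)
E(n) - M = (307 - 1*(-15659/2350)) - 1*(-20988) = (307 + 15659/2350) + 20988 = 737109/2350 + 20988 = 50058909/2350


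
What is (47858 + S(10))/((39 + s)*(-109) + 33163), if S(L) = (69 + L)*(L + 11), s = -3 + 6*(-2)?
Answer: 49517/30547 ≈ 1.6210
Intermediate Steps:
s = -15 (s = -3 - 12 = -15)
S(L) = (11 + L)*(69 + L) (S(L) = (69 + L)*(11 + L) = (11 + L)*(69 + L))
(47858 + S(10))/((39 + s)*(-109) + 33163) = (47858 + (759 + 10**2 + 80*10))/((39 - 15)*(-109) + 33163) = (47858 + (759 + 100 + 800))/(24*(-109) + 33163) = (47858 + 1659)/(-2616 + 33163) = 49517/30547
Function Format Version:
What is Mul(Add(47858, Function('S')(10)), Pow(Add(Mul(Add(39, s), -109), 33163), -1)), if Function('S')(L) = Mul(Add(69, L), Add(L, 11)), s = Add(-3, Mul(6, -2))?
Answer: Rational(49517, 30547) ≈ 1.6210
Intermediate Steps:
s = -15 (s = Add(-3, -12) = -15)
Function('S')(L) = Mul(Add(11, L), Add(69, L)) (Function('S')(L) = Mul(Add(69, L), Add(11, L)) = Mul(Add(11, L), Add(69, L)))
Mul(Add(47858, Function('S')(10)), Pow(Add(Mul(Add(39, s), -109), 33163), -1)) = Mul(Add(47858, Add(759, Pow(10, 2), Mul(80, 10))), Pow(Add(Mul(Add(39, -15), -109), 33163), -1)) = Mul(Add(47858, Add(759, 100, 800)), Pow(Add(Mul(24, -109), 33163), -1)) = Mul(Add(47858, 1659), Pow(Add(-2616, 33163), -1)) = Mul(49517, Pow(30547, -1)) = Mul(49517, Rational(1, 30547)) = Rational(49517, 30547)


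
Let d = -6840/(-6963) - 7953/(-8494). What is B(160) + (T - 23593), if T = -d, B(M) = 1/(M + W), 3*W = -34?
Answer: -51865745526142/2198175001 ≈ -23595.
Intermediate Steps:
W = -34/3 (W = (⅓)*(-34) = -34/3 ≈ -11.333)
d = 37825233/19714574 (d = -6840*(-1/6963) - 7953*(-1/8494) = 2280/2321 + 7953/8494 = 37825233/19714574 ≈ 1.9186)
B(M) = 1/(-34/3 + M) (B(M) = 1/(M - 34/3) = 1/(-34/3 + M))
T = -37825233/19714574 (T = -1*37825233/19714574 = -37825233/19714574 ≈ -1.9186)
B(160) + (T - 23593) = 3/(-34 + 3*160) + (-37825233/19714574 - 23593) = 3/(-34 + 480) - 465163769615/19714574 = 3/446 - 465163769615/19714574 = -51865745526142/2198175001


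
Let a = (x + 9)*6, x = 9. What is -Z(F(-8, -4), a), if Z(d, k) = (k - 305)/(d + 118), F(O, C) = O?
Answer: 197/110 ≈ 1.7909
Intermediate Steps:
a = 108 (a = (9 + 9)*6 = 18*6 = 108)
Z(d, k) = (-305 + k)/(118 + d)
-Z(F(-8, -4), a) = -(-305 + 108)/(118 - 8) = -(-197)/110 = -1*(-197/110) = 197/110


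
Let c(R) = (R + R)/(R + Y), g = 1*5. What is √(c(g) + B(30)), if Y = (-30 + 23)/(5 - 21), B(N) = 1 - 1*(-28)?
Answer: √233421/87 ≈ 5.5533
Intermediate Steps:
B(N) = 29 (B(N) = 1 + 28 = 29)
Y = 7/16 (Y = -7/(-16) = -7*(-1/16) = 7/16 ≈ 0.43750)
g = 5
c(R) = 2*R/(7/16 + R) (c(R) = (R + R)/(R + 7/16) = (2*R)/(7/16 + R) = 2*R/(7/16 + R))
√(c(g) + B(30)) = √(32*5/(7 + 16*5) + 29) = √(32*5/(7 + 80) + 29) = √(32*5/87 + 29) = √(32*5*(1/87) + 29) = √(160/87 + 29) = √(2683/87) = √233421/87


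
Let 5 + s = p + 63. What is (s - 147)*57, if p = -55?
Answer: -8208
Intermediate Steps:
s = 3 (s = -5 + (-55 + 63) = -5 + 8 = 3)
(s - 147)*57 = (3 - 147)*57 = -144*57 = -8208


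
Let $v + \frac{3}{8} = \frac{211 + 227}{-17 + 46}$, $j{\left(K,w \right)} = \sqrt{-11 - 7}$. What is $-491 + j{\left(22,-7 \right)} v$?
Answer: $-491 + \frac{10251 i \sqrt{2}}{232} \approx -491.0 + 62.487 i$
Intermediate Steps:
$j{\left(K,w \right)} = 3 i \sqrt{2}$ ($j{\left(K,w \right)} = \sqrt{-18} = 3 i \sqrt{2}$)
$v = \frac{3417}{232}$ ($v = - \frac{3}{8} + \frac{211 + 227}{-17 + 46} = - \frac{3}{8} + \frac{438}{29} = \frac{3417}{232} \approx 14.728$)
$-491 + j{\left(22,-7 \right)} v = -491 + 3 i \sqrt{2} \cdot \frac{3417}{232} = -491 + \frac{10251 i \sqrt{2}}{232}$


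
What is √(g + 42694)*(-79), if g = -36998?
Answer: -632*√89 ≈ -5962.3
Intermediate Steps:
√(g + 42694)*(-79) = √(-36998 + 42694)*(-79) = √5696*(-79) = (8*√89)*(-79) = -632*√89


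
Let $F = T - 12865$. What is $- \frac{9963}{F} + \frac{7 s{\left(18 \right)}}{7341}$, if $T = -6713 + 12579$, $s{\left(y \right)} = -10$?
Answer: $\frac{24216151}{17126553} \approx 1.414$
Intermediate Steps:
$T = 5866$
$F = -6999$ ($F = 5866 - 12865 = -6999$)
$- \frac{9963}{F} + \frac{7 s{\left(18 \right)}}{7341} = - \frac{9963}{-6999} + \frac{7 \left(-10\right)}{7341} = \left(-9963\right) \left(- \frac{1}{6999}\right) - \frac{70}{7341} = \frac{3321}{2333} - \frac{70}{7341} = \frac{24216151}{17126553}$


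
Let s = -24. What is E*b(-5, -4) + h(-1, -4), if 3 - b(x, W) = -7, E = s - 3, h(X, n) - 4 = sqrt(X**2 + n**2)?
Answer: -266 + sqrt(17) ≈ -261.88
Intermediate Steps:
h(X, n) = 4 + sqrt(X**2 + n**2)
E = -27 (E = -24 - 3 = -27)
b(x, W) = 10 (b(x, W) = 3 - 1*(-7) = 3 + 7 = 10)
E*b(-5, -4) + h(-1, -4) = -27*10 + (4 + sqrt((-1)**2 + (-4)**2)) = -270 + (4 + sqrt(1 + 16)) = -270 + (4 + sqrt(17)) = -266 + sqrt(17)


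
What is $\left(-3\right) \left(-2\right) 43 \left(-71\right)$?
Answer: $-18318$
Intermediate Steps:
$\left(-3\right) \left(-2\right) 43 \left(-71\right) = 6 \cdot 43 \left(-71\right) = 258 \left(-71\right) = -18318$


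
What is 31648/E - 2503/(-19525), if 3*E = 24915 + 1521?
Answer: 159995909/43013575 ≈ 3.7197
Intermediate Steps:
E = 8812 (E = (24915 + 1521)/3 = (⅓)*26436 = 8812)
31648/E - 2503/(-19525) = 31648/8812 - 2503/(-19525) = 31648*(1/8812) - 2503*(-1/19525) = 7912/2203 + 2503/19525 = 159995909/43013575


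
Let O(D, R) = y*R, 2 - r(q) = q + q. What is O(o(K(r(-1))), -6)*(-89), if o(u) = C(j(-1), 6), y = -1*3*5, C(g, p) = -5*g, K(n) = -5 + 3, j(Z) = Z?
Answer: -8010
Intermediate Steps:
r(q) = 2 - 2*q (r(q) = 2 - (q + q) = 2 - 2*q)
K(n) = -2
y = -15 (y = -3*5 = -15)
o(u) = 5 (o(u) = -5*(-1) = 5)
O(D, R) = -15*R
O(o(K(r(-1))), -6)*(-89) = -15*(-6)*(-89) = 90*(-89) = -8010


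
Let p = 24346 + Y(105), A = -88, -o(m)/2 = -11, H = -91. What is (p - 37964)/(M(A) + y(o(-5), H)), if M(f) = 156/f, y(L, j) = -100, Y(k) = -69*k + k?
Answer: 456676/2239 ≈ 203.96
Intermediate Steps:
Y(k) = -68*k
o(m) = 22 (o(m) = -2*(-11) = 22)
p = 17206 (p = 24346 - 68*105 = 24346 - 7140 = 17206)
(p - 37964)/(M(A) + y(o(-5), H)) = (17206 - 37964)/(156/(-88) - 100) = -20758/(156*(-1/88) - 100) = -20758/(-39/22 - 100) = -20758/(-2239/22) = -20758*(-22/2239) = 456676/2239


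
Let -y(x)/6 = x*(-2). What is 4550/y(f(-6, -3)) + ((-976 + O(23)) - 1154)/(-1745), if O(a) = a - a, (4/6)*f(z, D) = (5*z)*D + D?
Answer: 1127533/273267 ≈ 4.1261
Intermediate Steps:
f(z, D) = 3*D/2 + 15*D*z/2 (f(z, D) = 3*((5*z)*D + D)/2 = 3*(5*D*z + D)/2 = 3*(D + 5*D*z)/2 = 3*D/2 + 15*D*z/2)
y(x) = 12*x (y(x) = -6*x*(-2) = -(-12)*x = 12*x)
O(a) = 0
4550/y(f(-6, -3)) + ((-976 + O(23)) - 1154)/(-1745) = 4550/((12*((3/2)*(-3)*(1 + 5*(-6))))) + ((-976 + 0) - 1154)/(-1745) = 4550/((12*((3/2)*(-3)*(1 - 30)))) + (-976 - 1154)*(-1/1745) = 4550/((12*((3/2)*(-3)*(-29)))) - 2130*(-1/1745) = 4550/((12*(261/2))) + 426/349 = 4550/1566 + 426/349 = 4550*(1/1566) + 426/349 = 2275/783 + 426/349 = 1127533/273267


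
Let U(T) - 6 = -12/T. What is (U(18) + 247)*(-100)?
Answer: -75700/3 ≈ -25233.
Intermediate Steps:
U(T) = 6 - 12/T
(U(18) + 247)*(-100) = ((6 - 12/18) + 247)*(-100) = ((6 - 12*1/18) + 247)*(-100) = ((6 - ⅔) + 247)*(-100) = (16/3 + 247)*(-100) = (757/3)*(-100) = -75700/3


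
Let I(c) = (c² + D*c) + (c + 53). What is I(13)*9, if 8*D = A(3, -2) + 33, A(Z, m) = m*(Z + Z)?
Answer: 19377/8 ≈ 2422.1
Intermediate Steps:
A(Z, m) = 2*Z*m (A(Z, m) = m*(2*Z) = 2*Z*m)
D = 21/8 (D = (2*3*(-2) + 33)/8 = (-12 + 33)/8 = (⅛)*21 = 21/8 ≈ 2.6250)
I(c) = 53 + c² + 29*c/8 (I(c) = (c² + 21*c/8) + (c + 53) = (c² + 21*c/8) + (53 + c) = 53 + c² + 29*c/8)
I(13)*9 = (53 + 13² + (29/8)*13)*9 = (53 + 169 + 377/8)*9 = (2153/8)*9 = 19377/8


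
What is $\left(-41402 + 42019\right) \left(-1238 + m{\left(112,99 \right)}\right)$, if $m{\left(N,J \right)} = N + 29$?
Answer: $-676849$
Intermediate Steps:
$m{\left(N,J \right)} = 29 + N$
$\left(-41402 + 42019\right) \left(-1238 + m{\left(112,99 \right)}\right) = \left(-41402 + 42019\right) \left(-1238 + \left(29 + 112\right)\right) = 617 \left(-1238 + 141\right) = 617 \left(-1097\right) = -676849$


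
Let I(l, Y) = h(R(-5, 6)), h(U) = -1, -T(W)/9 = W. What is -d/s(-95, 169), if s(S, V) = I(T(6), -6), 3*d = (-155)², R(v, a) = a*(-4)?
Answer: 24025/3 ≈ 8008.3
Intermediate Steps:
R(v, a) = -4*a
T(W) = -9*W
I(l, Y) = -1
d = 24025/3 (d = (⅓)*(-155)² = (⅓)*24025 = 24025/3 ≈ 8008.3)
s(S, V) = -1
-d/s(-95, 169) = -24025/(3*(-1)) = -24025*(-1)/3 = -1*(-24025/3) = 24025/3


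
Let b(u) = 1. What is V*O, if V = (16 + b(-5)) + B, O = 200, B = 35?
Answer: 10400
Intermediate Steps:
V = 52 (V = (16 + 1) + 35 = 17 + 35 = 52)
V*O = 52*200 = 10400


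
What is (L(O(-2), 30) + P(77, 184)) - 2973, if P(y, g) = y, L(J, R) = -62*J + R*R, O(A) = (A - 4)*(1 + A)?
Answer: -2368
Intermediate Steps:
O(A) = (1 + A)*(-4 + A) (O(A) = (-4 + A)*(1 + A) = (1 + A)*(-4 + A))
L(J, R) = R² - 62*J (L(J, R) = -62*J + R² = R² - 62*J)
(L(O(-2), 30) + P(77, 184)) - 2973 = ((30² - 62*(-4 + (-2)² - 3*(-2))) + 77) - 2973 = ((900 - 62*(-4 + 4 + 6)) + 77) - 2973 = ((900 - 62*6) + 77) - 2973 = ((900 - 372) + 77) - 2973 = (528 + 77) - 2973 = 605 - 2973 = -2368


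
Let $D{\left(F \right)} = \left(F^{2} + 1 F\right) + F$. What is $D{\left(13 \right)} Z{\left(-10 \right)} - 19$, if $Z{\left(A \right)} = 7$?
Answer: $1346$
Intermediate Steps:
$D{\left(F \right)} = F^{2} + 2 F$ ($D{\left(F \right)} = \left(F^{2} + F\right) + F = \left(F + F^{2}\right) + F = F^{2} + 2 F$)
$D{\left(13 \right)} Z{\left(-10 \right)} - 19 = 13 \left(2 + 13\right) 7 - 19 = 13 \cdot 15 \cdot 7 - 19 = 195 \cdot 7 - 19 = 1365 - 19 = 1346$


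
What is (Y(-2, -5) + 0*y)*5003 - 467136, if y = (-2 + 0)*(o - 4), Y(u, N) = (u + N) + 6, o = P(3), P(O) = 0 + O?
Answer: -472139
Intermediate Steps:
P(O) = O
o = 3
Y(u, N) = 6 + N + u (Y(u, N) = (N + u) + 6 = 6 + N + u)
y = 2 (y = (-2 + 0)*(3 - 4) = -2*(-1) = 2)
(Y(-2, -5) + 0*y)*5003 - 467136 = ((6 - 5 - 2) + 0*2)*5003 - 467136 = (-1 + 0)*5003 - 467136 = -1*5003 - 467136 = -5003 - 467136 = -472139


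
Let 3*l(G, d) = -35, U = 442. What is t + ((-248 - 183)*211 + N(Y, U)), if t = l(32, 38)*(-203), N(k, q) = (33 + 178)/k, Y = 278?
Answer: -73868971/834 ≈ -88572.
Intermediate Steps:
N(k, q) = 211/k
l(G, d) = -35/3 (l(G, d) = (1/3)*(-35) = -35/3)
t = 7105/3 (t = -35/3*(-203) = 7105/3 ≈ 2368.3)
t + ((-248 - 183)*211 + N(Y, U)) = 7105/3 + ((-248 - 183)*211 + 211/278) = 7105/3 + (-431*211 + 211*(1/278)) = 7105/3 + (-90941 + 211/278) = 7105/3 - 25281387/278 = -73868971/834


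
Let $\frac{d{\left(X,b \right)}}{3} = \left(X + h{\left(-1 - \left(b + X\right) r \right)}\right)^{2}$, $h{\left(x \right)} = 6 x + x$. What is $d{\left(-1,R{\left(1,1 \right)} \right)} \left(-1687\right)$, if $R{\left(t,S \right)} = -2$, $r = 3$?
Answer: $-15309525$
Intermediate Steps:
$h{\left(x \right)} = 7 x$
$d{\left(X,b \right)} = 3 \left(-7 - 21 b - 20 X\right)^{2}$ ($d{\left(X,b \right)} = 3 \left(X + 7 \left(-1 - \left(b + X\right) 3\right)\right)^{2} = 3 \left(X + 7 \left(-1 - \left(X + b\right) 3\right)\right)^{2} = 3 \left(X + 7 \left(-1 - \left(3 X + 3 b\right)\right)\right)^{2} = 3 \left(X + 7 \left(-1 - 3 X - 3 b\right)\right)^{2} = 3 \left(X - \left(7 + 21 X + 21 b\right)\right)^{2} = 3 \left(-7 - 21 b - 20 X\right)^{2}$)
$d{\left(-1,R{\left(1,1 \right)} \right)} \left(-1687\right) = 3 \left(7 + 20 \left(-1\right) + 21 \left(-2\right)\right)^{2} \left(-1687\right) = 3 \left(7 - 20 - 42\right)^{2} \left(-1687\right) = 3 \left(-55\right)^{2} \left(-1687\right) = 3 \cdot 3025 \left(-1687\right) = 9075 \left(-1687\right) = -15309525$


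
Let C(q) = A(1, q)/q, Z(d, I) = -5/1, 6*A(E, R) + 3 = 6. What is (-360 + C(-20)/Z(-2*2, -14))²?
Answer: 5183856001/40000 ≈ 1.2960e+5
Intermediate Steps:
A(E, R) = ½ (A(E, R) = -½ + (⅙)*6 = -½ + 1 = ½)
Z(d, I) = -5 (Z(d, I) = -5*1 = -5)
C(q) = 1/(2*q)
(-360 + C(-20)/Z(-2*2, -14))² = (-360 + ((½)/(-20))/(-5))² = (-360 + ((½)*(-1/20))*(-⅕))² = (-360 - 1/40*(-⅕))² = (-360 + 1/200)² = (-71999/200)² = 5183856001/40000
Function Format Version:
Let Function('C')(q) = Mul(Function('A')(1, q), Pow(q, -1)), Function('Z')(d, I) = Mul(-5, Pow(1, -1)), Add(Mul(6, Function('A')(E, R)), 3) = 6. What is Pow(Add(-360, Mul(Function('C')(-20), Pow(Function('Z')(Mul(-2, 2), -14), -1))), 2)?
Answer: Rational(5183856001, 40000) ≈ 1.2960e+5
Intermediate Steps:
Function('A')(E, R) = Rational(1, 2) (Function('A')(E, R) = Add(Rational(-1, 2), Mul(Rational(1, 6), 6)) = Add(Rational(-1, 2), 1) = Rational(1, 2))
Function('Z')(d, I) = -5 (Function('Z')(d, I) = Mul(-5, 1) = -5)
Function('C')(q) = Mul(Rational(1, 2), Pow(q, -1))
Pow(Add(-360, Mul(Function('C')(-20), Pow(Function('Z')(Mul(-2, 2), -14), -1))), 2) = Pow(Add(-360, Mul(Mul(Rational(1, 2), Pow(-20, -1)), Pow(-5, -1))), 2) = Pow(Add(-360, Mul(Mul(Rational(1, 2), Rational(-1, 20)), Rational(-1, 5))), 2) = Pow(Add(-360, Mul(Rational(-1, 40), Rational(-1, 5))), 2) = Pow(Add(-360, Rational(1, 200)), 2) = Pow(Rational(-71999, 200), 2) = Rational(5183856001, 40000)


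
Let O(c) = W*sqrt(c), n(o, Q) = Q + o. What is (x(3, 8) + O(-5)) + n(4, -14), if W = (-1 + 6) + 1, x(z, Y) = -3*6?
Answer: -28 + 6*I*sqrt(5) ≈ -28.0 + 13.416*I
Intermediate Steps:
x(z, Y) = -18
W = 6 (W = 5 + 1 = 6)
O(c) = 6*sqrt(c)
(x(3, 8) + O(-5)) + n(4, -14) = (-18 + 6*sqrt(-5)) + (-14 + 4) = (-18 + 6*(I*sqrt(5))) - 10 = (-18 + 6*I*sqrt(5)) - 10 = -28 + 6*I*sqrt(5)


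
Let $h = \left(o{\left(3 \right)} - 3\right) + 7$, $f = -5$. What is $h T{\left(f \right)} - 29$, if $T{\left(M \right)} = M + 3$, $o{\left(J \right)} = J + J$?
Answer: $-49$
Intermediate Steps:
$o{\left(J \right)} = 2 J$
$T{\left(M \right)} = 3 + M$
$h = 10$ ($h = \left(2 \cdot 3 - 3\right) + 7 = \left(6 - 3\right) + 7 = 3 + 7 = 10$)
$h T{\left(f \right)} - 29 = 10 \left(3 - 5\right) - 29 = 10 \left(-2\right) - 29 = -20 - 29 = -49$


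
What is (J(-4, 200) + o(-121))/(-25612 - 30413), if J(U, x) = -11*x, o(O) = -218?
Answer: 806/18675 ≈ 0.043159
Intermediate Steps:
(J(-4, 200) + o(-121))/(-25612 - 30413) = (-11*200 - 218)/(-25612 - 30413) = (-2200 - 218)/(-56025) = -2418*(-1/56025) = 806/18675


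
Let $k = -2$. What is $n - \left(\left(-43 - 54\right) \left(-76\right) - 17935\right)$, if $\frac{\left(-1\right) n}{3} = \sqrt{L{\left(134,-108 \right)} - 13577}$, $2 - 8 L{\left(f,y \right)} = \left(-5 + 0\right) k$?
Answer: $10563 - 3 i \sqrt{13578} \approx 10563.0 - 349.57 i$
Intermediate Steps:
$L{\left(f,y \right)} = -1$ ($L{\left(f,y \right)} = \frac{1}{4} - \frac{\left(-5 + 0\right) \left(-2\right)}{8} = \frac{1}{4} - \frac{\left(-5\right) \left(-2\right)}{8} = \frac{1}{4} - \frac{5}{4} = -1$)
$n = - 3 i \sqrt{13578}$ ($n = - 3 \sqrt{-1 - 13577} = - 3 \sqrt{-13578} = - 3 i \sqrt{13578} \approx - 349.57 i$)
$n - \left(\left(-43 - 54\right) \left(-76\right) - 17935\right) = - 3 i \sqrt{13578} - \left(\left(-43 - 54\right) \left(-76\right) - 17935\right) = - 3 i \sqrt{13578} - \left(\left(-97\right) \left(-76\right) - 17935\right) = - 3 i \sqrt{13578} - \left(7372 - 17935\right) = - 3 i \sqrt{13578} - -10563 = - 3 i \sqrt{13578} + 10563 = 10563 - 3 i \sqrt{13578}$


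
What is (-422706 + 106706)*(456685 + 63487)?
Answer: -164374352000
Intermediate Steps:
(-422706 + 106706)*(456685 + 63487) = -316000*520172 = -164374352000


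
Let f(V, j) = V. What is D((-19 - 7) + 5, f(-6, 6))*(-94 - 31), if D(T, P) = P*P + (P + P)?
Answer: -3000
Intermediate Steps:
D(T, P) = P² + 2*P
D((-19 - 7) + 5, f(-6, 6))*(-94 - 31) = (-6*(2 - 6))*(-94 - 31) = -6*(-4)*(-125) = 24*(-125) = -3000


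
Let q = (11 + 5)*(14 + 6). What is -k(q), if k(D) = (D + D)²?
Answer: -409600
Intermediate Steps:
q = 320 (q = 16*20 = 320)
k(D) = 4*D² (k(D) = (2*D)² = 4*D²)
-k(q) = -4*320² = -4*102400 = -1*409600 = -409600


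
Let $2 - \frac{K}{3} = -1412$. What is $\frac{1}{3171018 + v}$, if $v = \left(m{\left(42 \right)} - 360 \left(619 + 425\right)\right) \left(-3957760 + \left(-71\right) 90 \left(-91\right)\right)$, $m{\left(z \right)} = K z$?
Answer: $\frac{1}{667410719538} \approx 1.4983 \cdot 10^{-12}$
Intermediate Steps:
$K = 4242$ ($K = 6 - -4236 = 6 + 4236 = 4242$)
$m{\left(z \right)} = 4242 z$
$v = 667407548520$ ($v = \left(4242 \cdot 42 - 360 \left(619 + 425\right)\right) \left(-3957760 + \left(-71\right) 90 \left(-91\right)\right) = \left(178164 - 375840\right) \left(-3957760 - -581490\right) = \left(178164 - 375840\right) \left(-3957760 + 581490\right) = \left(-197676\right) \left(-3376270\right) = 667407548520$)
$\frac{1}{3171018 + v} = \frac{1}{3171018 + 667407548520} = \frac{1}{667410719538}$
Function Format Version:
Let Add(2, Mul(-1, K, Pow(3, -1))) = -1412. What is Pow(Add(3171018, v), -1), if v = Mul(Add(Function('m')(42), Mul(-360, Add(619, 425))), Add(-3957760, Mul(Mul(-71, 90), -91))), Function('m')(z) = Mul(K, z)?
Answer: Rational(1, 667410719538) ≈ 1.4983e-12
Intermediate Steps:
K = 4242 (K = Add(6, Mul(-3, -1412)) = Add(6, 4236) = 4242)
Function('m')(z) = Mul(4242, z)
v = 667407548520 (v = Mul(Add(Mul(4242, 42), Mul(-360, Add(619, 425))), Add(-3957760, Mul(Mul(-71, 90), -91))) = Mul(Add(178164, Mul(-360, 1044)), Add(-3957760, Mul(-6390, -91))) = Mul(Add(178164, -375840), Add(-3957760, 581490)) = Mul(-197676, -3376270) = 667407548520)
Pow(Add(3171018, v), -1) = Pow(Add(3171018, 667407548520), -1) = Pow(667410719538, -1) = Rational(1, 667410719538)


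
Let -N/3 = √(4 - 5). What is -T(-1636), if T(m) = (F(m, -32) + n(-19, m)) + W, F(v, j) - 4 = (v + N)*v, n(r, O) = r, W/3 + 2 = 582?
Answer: -2678221 - 4908*I ≈ -2.6782e+6 - 4908.0*I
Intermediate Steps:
N = -3*I (N = -3*√(4 - 5) = -3*I ≈ -3.0*I)
W = 1740 (W = -6 + 3*582 = -6 + 1746 = 1740)
F(v, j) = 4 + v*(v - 3*I) (F(v, j) = 4 + (v - 3*I)*v = 4 + v*(v - 3*I))
T(m) = 1725 + m² - 3*I*m (T(m) = ((4 + m² - 3*I*m) - 19) + 1740 = (-15 + m² - 3*I*m) + 1740 = 1725 + m² - 3*I*m)
-T(-1636) = -(1725 + (-1636)² - 3*I*(-1636)) = -(1725 + 2676496 + 4908*I) = -(2678221 + 4908*I) = -2678221 - 4908*I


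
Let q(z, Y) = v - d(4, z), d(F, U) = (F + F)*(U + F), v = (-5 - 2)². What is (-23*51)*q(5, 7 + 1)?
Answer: 26979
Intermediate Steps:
v = 49 (v = (-7)² = 49)
d(F, U) = 2*F*(F + U) (d(F, U) = (2*F)*(F + U) = 2*F*(F + U))
q(z, Y) = 17 - 8*z (q(z, Y) = 49 - 2*4*(4 + z) = 49 - (32 + 8*z) = 49 + (-32 - 8*z) = 17 - 8*z)
(-23*51)*q(5, 7 + 1) = (-23*51)*(17 - 8*5) = -1173*(17 - 40) = -1173*(-23) = 26979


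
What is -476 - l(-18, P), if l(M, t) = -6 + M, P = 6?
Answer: -452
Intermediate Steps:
-476 - l(-18, P) = -476 - (-6 - 18) = -476 - 1*(-24) = -476 + 24 = -452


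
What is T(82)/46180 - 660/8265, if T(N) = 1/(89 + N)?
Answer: -18287251/229006620 ≈ -0.079855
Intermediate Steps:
T(82)/46180 - 660/8265 = 1/((89 + 82)*46180) - 660/8265 = (1/46180)/171 - 660*1/8265 = (1/171)*(1/46180) - 44/551 = 1/7896780 - 44/551 = -18287251/229006620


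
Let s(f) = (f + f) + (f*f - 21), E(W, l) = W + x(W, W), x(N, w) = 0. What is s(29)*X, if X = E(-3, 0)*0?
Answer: 0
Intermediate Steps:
E(W, l) = W (E(W, l) = W + 0 = W)
s(f) = -21 + f² + 2*f (s(f) = 2*f + (f² - 21) = 2*f + (-21 + f²) = -21 + f² + 2*f)
X = 0 (X = -3*0 = 0)
s(29)*X = (-21 + 29² + 2*29)*0 = (-21 + 841 + 58)*0 = 878*0 = 0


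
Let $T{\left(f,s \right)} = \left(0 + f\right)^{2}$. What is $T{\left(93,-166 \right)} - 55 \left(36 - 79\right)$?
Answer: $11014$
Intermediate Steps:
$T{\left(f,s \right)} = f^{2}$
$T{\left(93,-166 \right)} - 55 \left(36 - 79\right) = 93^{2} - 55 \left(36 - 79\right) = 8649 - 55 \left(36 - 79\right) = 8649 - -2365 = 8649 + 2365 = 11014$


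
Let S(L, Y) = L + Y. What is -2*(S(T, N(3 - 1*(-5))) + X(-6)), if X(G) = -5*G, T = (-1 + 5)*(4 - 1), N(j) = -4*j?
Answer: -20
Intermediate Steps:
T = 12 (T = 4*3 = 12)
-2*(S(T, N(3 - 1*(-5))) + X(-6)) = -2*((12 - 4*(3 - 1*(-5))) - 5*(-6)) = -2*((12 - 4*(3 + 5)) + 30) = -2*((12 - 4*8) + 30) = -2*((12 - 32) + 30) = -2*(-20 + 30) = -2*10 = -20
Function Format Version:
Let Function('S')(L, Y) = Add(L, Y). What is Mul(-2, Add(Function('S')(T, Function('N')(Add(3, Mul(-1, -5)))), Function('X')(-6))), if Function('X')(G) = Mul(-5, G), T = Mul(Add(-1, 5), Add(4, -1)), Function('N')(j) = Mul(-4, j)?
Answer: -20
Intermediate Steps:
T = 12 (T = Mul(4, 3) = 12)
Mul(-2, Add(Function('S')(T, Function('N')(Add(3, Mul(-1, -5)))), Function('X')(-6))) = Mul(-2, Add(Add(12, Mul(-4, Add(3, Mul(-1, -5)))), Mul(-5, -6))) = Mul(-2, Add(Add(12, Mul(-4, Add(3, 5))), 30)) = Mul(-2, Add(Add(12, Mul(-4, 8)), 30)) = Mul(-2, Add(Add(12, -32), 30)) = Mul(-2, Add(-20, 30)) = Mul(-2, 10) = -20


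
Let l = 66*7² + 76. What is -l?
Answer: -3310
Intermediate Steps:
l = 3310 (l = 66*49 + 76 = 3234 + 76 = 3310)
-l = -1*3310 = -3310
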